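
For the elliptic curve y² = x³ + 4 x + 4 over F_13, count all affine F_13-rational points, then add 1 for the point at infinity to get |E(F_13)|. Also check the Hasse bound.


Affine points = {(0, 2), (0, 11), (1, 3), (1, 10), (3, 2), (3, 11), (6, 6), (6, 7), (10, 2), (10, 11), (11, 1), (11, 12), (12, 5), (12, 8)}; affine count = 14; |E(F_13)| = 15.

Discriminant check: Δ ∝ 4a³ + 27b² = 4·4³ + 27·4² = 4·64 + 27·16 ≡ 12 (mod 13). Nonzero ⇒ E is nonsingular.
For each x ∈ F_13, compute rhs = x³ + 4·x + 4 mod 13, then count y ∈ F_13 with y² ≡ rhs.
  x = 0: rhs = 4, matching y values: 2, 11 (2 points).
  x = 1: rhs = 9, matching y values: 3, 10 (2 points).
  x = 2: rhs = 7, matching y values: none (0 points).
  x = 3: rhs = 4, matching y values: 2, 11 (2 points).
  x = 4: rhs = 6, matching y values: none (0 points).
  x = 5: rhs = 6, matching y values: none (0 points).
  x = 6: rhs = 10, matching y values: 6, 7 (2 points).
  x = 7: rhs = 11, matching y values: none (0 points).
  x = 8: rhs = 2, matching y values: none (0 points).
  x = 9: rhs = 2, matching y values: none (0 points).
  x = 10: rhs = 4, matching y values: 2, 11 (2 points).
  x = 11: rhs = 1, matching y values: 1, 12 (2 points).
  x = 12: rhs = 12, matching y values: 5, 8 (2 points).
Total affine count: 14.
Full point count |E(F_13)| = 14 + 1 = 15.
Hasse bound: |15 − (13+1)| = |1| = 1 ≤ 2√13 ≈ 7.2111 ✓.


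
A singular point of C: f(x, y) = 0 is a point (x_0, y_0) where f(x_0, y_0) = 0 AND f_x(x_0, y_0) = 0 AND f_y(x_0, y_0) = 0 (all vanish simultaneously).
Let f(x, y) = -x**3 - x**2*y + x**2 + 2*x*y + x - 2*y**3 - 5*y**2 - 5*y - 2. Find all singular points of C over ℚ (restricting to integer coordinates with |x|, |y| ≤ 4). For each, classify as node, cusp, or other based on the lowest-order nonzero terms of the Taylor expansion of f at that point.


Singular points: {(1, -1)}; classification: node.

Compute partial derivatives:
  f_x = -3*x**2 - 2*x*y + 2*x + 2*y + 1.
  f_y = -x**2 + 2*x - 6*y**2 - 10*y - 5.
Scan x_0 ∈ {−4, ..., 4}. For each x_0, f_y(x_0, y) is a polynomial in y; find its integer roots y ∈ {−4, ..., 4}, then test f_x and f at those candidates.
  x = -4: f_y(-4, y) = -6*y**2 - 10*y - 29; no integer root y with |y| ≤ 4.
  x = -3: f_y(-3, y) = -6*y**2 - 10*y - 20; no integer root y with |y| ≤ 4.
  x = -2: f_y(-2, y) = -6*y**2 - 10*y - 13; no integer root y with |y| ≤ 4.
  x = -1: f_y(-1, y) = -6*y**2 - 10*y - 8; no integer root y with |y| ≤ 4.
  x = 0: f_y(0, y) = -6*y**2 - 10*y - 5; no integer root y with |y| ≤ 4.
  x = 1: f_y(1, y) = -6*y**2 - 10*y - 4; vanishes at y ∈ {-1}. (1, -1): f_x = 0, f = 0 — SINGULAR.
  x = 2: f_y(2, y) = -6*y**2 - 10*y - 5; no integer root y with |y| ≤ 4.
  x = 3: f_y(3, y) = -6*y**2 - 10*y - 8; no integer root y with |y| ≤ 4.
  x = 4: f_y(4, y) = -6*y**2 - 10*y - 13; no integer root y with |y| ≤ 4.
Only singular point on the grid: (1, -1).
Classify: substitute x = 1 + u, y = -1 + v and expand: f = -u**3 - u**2*v - u**2 - 2*v**3 + v**2.
No constant or linear terms (consistent with a singular point). Quadratic part: -u**2 + v**2. Cubic part: -u**3 - u**2*v - 2*v**3.
The quadratic part v**2 - u**2 = (v − u)(v + u) splits into two distinct linear factors, so there are two distinct tangent lines y − -1 = ±(x − 1) — this is a node (ordinary double point).
Classification: node.


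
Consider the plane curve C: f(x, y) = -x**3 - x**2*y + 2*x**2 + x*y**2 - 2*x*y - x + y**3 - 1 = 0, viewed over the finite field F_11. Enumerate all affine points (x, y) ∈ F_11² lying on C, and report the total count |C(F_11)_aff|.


Affine F_11-points: {(0, 1), (2, 5), (4, 8), (5, 1), (5, 4), (7, 0), (7, 1), (7, 3), (8, 9), (10, 4), (10, 9), (10, 10)}; count = 12.

For each of the 121 pairs (x, y) ∈ F_11², evaluate f(x, y) mod 11. Record the zeros.
  x = 0: [0↦10, 1↦0, 2↦7, 3↦4, 4↦8, 5↦3, 6↦6, 7↦1, 8↦5, 9↦2, 10↦9]  zeros at y ∈ {1}
  x = 1: [0↦10, 1↦9, 2↦5, 3↦4, 4↦1, 5↦2, 6↦2, 7↦7, 8↦1, 9↦1, 10↦2]  zeros at y ∈ ∅
  x = 2: [0↦8, 1↦3, 2↦8, 3↦7, 4↦6, 5↦0, 6↦6, 7↦8, 8↦1, 9↦2, 10↦6]  zeros at y ∈ {5}
  x = 3: [0↦9, 1↦9, 2↦10, 3↦7, 4↦6, 5↦2, 6↦1, 7↦9, 8↦10, 9↦10, 10↦4]  zeros at y ∈ ∅
  x = 4: [0↦7, 1↦10, 2↦5, 3↦9, 4↦6, 5↦2, 6↦3, 7↦4, 8↦0, 9↦8, 10↦1]  zeros at y ∈ {8}
  x = 5: [0↦7, 1↦0, 2↦9, 3↦7, 4↦0, 5↦5, 6↦6, 7↦9, 8↦9, 9↦1, 10↦2]  zeros at y ∈ {1, 4}
  x = 6: [0↦3, 1↦6, 2↦5, 3↦6, 4↦4, 5↦5, 6↦4, 7↦7, 8↦9, 9↦5, 10↦1]  zeros at y ∈ ∅
  x = 7: [0↦0, 1↦0, 2↦9, 3↦0, 4↦1, 5↦7, 6↦2, 7↦3, 8↦5, 9↦3, 10↦3]  zeros at y ∈ {0, 1, 3}
  x = 8: [0↦3, 1↦9, 2↦4, 3↦5, 4↦7, 5↦5, 6↦5, 7↦2, 8↦2, 9↦0, 10↦2]  zeros at y ∈ {9}
  x = 9: [0↦6, 1↦5, 2↦6, 3↦4, 4↦5, 5↦4, 6↦7, 7↦9, 8↦5, 9↦1, 10↦3]  zeros at y ∈ ∅
  x = 10: [0↦3, 1↦4, 2↦9, 3↦2, 4↦0, 5↦9, 6↦2, 7↦7, 8↦8, 9↦0, 10↦0]  zeros at y ∈ {4, 9, 10}
Collecting zeros: affine points = {(0, 1), (2, 5), (4, 8), (5, 1), (5, 4), (7, 0), (7, 1), (7, 3), (8, 9), (10, 4), (10, 9), (10, 10)}.
Total count |C(F_11)_aff| = 12.


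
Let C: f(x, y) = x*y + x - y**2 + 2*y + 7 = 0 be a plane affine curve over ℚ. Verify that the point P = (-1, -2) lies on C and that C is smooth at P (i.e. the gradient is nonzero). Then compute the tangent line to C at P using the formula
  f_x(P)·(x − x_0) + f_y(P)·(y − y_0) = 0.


Tangent line at P: -x + 5*y + 9 = 0.

Step 1: f(-1, -2) = 0, so P lies on C.
Step 2: partial derivatives
  f_x(x, y) = y + 1, f_y(x, y) = x - 2*y + 2.
  f_x(P) = -1, f_y(P) = 5 (gradient nonzero, so P is smooth).
Step 3: tangent line at P: -1·(x − -1) + 5·(y − -2) = 0.
Expanding: -x + 5*y + 9 = 0.


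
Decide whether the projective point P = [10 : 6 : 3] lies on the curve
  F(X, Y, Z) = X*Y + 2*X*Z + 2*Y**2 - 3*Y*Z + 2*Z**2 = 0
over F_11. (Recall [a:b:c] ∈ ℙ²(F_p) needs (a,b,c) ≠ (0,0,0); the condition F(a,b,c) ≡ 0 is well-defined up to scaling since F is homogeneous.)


F(10,6,3) ≡ 2 (mod 11); P is NOT on the curve.

Evaluate F(10, 6, 3) term-by-term (mod 11).
  X*Y ↦ 1·10·6·1 = 60
  2*X*Z ↦ 2·10·1·3 = 60
  2*Y**2 ↦ 2·1·36·1 = 72
  -3*Y*Z ↦ -3·1·6·3 = -54
  2*Z**2 ↦ 2·1·1·9 = 18
Sum: F(10, 6, 3) = (60) + (60) + (72) + (-54) + (18) = 156.
Reducing mod 11: 156 ≡ 2 (mod 11).
Since F(a, b, c) ≡ 2 ≠ 0 (mod 11), P does NOT lie on the curve.


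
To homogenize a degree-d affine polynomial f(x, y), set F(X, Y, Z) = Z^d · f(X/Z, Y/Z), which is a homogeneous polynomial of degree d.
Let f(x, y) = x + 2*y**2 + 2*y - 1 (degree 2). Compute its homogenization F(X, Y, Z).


F(X, Y, Z) = X*Z + 2*Y**2 + 2*Y*Z - Z**2

deg(f) = 2.
Substitute x = X/Z, y = Y/Z into f, then multiply by Z^2.
  monomial 1·x^1·y^0 ↦ 1·X^1·Y^0·Z^1.
  monomial 2·x^0·y^2 ↦ 2·X^0·Y^2·Z^0.
  monomial 2·x^0·y^1 ↦ 2·X^0·Y^1·Z^1.
  monomial -1·x^0·y^0 ↦ -1·X^0·Y^0·Z^2.
Collecting: F(X, Y, Z) = X*Z + 2*Y**2 + 2*Y*Z - Z**2.


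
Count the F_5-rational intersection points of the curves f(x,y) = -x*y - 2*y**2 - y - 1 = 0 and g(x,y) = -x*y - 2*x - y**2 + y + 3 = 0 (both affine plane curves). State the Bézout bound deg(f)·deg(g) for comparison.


Common zeros: {(1, 1)}; count = 1; Bézout bound = 4.

deg(f) = 2, deg(g) = 2, so Bézout bound = 4.
Scan x ∈ F_5. For each x, list the y ∈ F_5 with f(x, y) ≡ 0 and those with g(x, y) ≡ 0 (mod 5); the common zeros in that column are the intersection.
  x = 0: f ≡ 0 at y ∈ ∅; g ≡ 0 at y ∈ ∅; common: ∅.
  x = 1: f ≡ 0 at y ∈ {1, 3}; g ≡ 0 at y ∈ {1, 4}; common: {1}.
  x = 2: f ≡ 0 at y ∈ {2, 4}; g ≡ 0 at y ∈ ∅; common: ∅.
  x = 3: f ≡ 0 at y ∈ ∅; g ≡ 0 at y ∈ ∅; common: ∅.
  x = 4: f ≡ 0 at y ∈ ∅; g ≡ 0 at y ∈ {0, 2}; common: ∅.
Collecting: common zeros = {(1, 1)}, so the count is 1.
Comparison with the Bézout bound: 1 ≤ 4 = deg(f)·deg(g), as expected for curves with no common component (the affine F_5-count falls short of the bound because intersections may lie at infinity, over extension fields, or carry multiplicity).


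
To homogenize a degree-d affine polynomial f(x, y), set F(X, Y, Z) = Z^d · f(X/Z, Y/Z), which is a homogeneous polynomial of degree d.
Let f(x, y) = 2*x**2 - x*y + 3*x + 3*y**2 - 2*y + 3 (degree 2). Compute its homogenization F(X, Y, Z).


F(X, Y, Z) = 2*X**2 - X*Y + 3*X*Z + 3*Y**2 - 2*Y*Z + 3*Z**2

deg(f) = 2.
Substitute x = X/Z, y = Y/Z into f, then multiply by Z^2.
  monomial 2·x^2·y^0 ↦ 2·X^2·Y^0·Z^0.
  monomial -1·x^1·y^1 ↦ -1·X^1·Y^1·Z^0.
  monomial 3·x^1·y^0 ↦ 3·X^1·Y^0·Z^1.
  monomial 3·x^0·y^2 ↦ 3·X^0·Y^2·Z^0.
  monomial -2·x^0·y^1 ↦ -2·X^0·Y^1·Z^1.
  monomial 3·x^0·y^0 ↦ 3·X^0·Y^0·Z^2.
Collecting: F(X, Y, Z) = 2*X**2 - X*Y + 3*X*Z + 3*Y**2 - 2*Y*Z + 3*Z**2.


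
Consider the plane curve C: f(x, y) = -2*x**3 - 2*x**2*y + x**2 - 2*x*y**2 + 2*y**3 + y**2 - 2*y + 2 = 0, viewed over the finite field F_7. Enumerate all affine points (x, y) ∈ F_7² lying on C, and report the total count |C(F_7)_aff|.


Affine F_7-points: {(2, 1), (5, 3), (5, 6)}; count = 3.

For each of the 49 pairs (x, y) ∈ F_7², evaluate f(x, y) mod 7. Record the zeros.
  x = 0: [0↦2, 1↦3, 2↦4, 3↦3, 4↦5, 5↦1, 6↦3]  zeros at y ∈ ∅
  x = 1: [0↦1, 1↦5, 2↦5, 3↦6, 4↦6, 5↦3, 6↦2]  zeros at y ∈ ∅
  x = 2: [0↦4, 1↦0, 2↦2, 3↦1, 4↦2, 5↦3, 6↦2]  zeros at y ∈ {1}
  x = 3: [0↦6, 1↦4, 2↦4, 3↦4, 4↦2, 5↦3, 6↦5]  zeros at y ∈ ∅
  x = 4: [0↦2, 1↦5, 2↦6, 3↦3, 4↦1, 5↦5, 6↦6]  zeros at y ∈ ∅
  x = 5: [0↦1, 1↦5, 2↦3, 3↦0, 4↦1, 5↦4, 6↦0]  zeros at y ∈ {3, 6}
  x = 6: [0↦5, 1↦6, 2↦4, 3↦4, 4↦4, 5↦2, 6↦3]  zeros at y ∈ ∅
Collecting zeros: affine points = {(2, 1), (5, 3), (5, 6)}.
Total count |C(F_7)_aff| = 3.


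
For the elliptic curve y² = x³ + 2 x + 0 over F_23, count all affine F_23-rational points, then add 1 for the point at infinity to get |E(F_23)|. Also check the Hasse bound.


Affine points = {(0, 0), (1, 7), (1, 16), (2, 9), (2, 14), (4, 7), (4, 16), (7, 9), (7, 14), (10, 10), (10, 13), (12, 2), (12, 21), (14, 9), (14, 14), (15, 1), (15, 22), (17, 5), (17, 18), (18, 7), (18, 16), (20, 6), (20, 17)}; affine count = 23; |E(F_23)| = 24.

Discriminant check: Δ ∝ 4a³ + 27b² = 4·2³ + 27·0² = 4·8 + 27·0 ≡ 9 (mod 23). Nonzero ⇒ E is nonsingular.
For each x ∈ F_23, compute rhs = x³ + 2·x + 0 mod 23, then count y ∈ F_23 with y² ≡ rhs.
  x = 0: rhs = 0, matching y values: 0 (1 points).
  x = 1: rhs = 3, matching y values: 7, 16 (2 points).
  x = 2: rhs = 12, matching y values: 9, 14 (2 points).
  x = 3: rhs = 10, matching y values: none (0 points).
  x = 4: rhs = 3, matching y values: 7, 16 (2 points).
  x = 5: rhs = 20, matching y values: none (0 points).
  x = 6: rhs = 21, matching y values: none (0 points).
  x = 7: rhs = 12, matching y values: 9, 14 (2 points).
  x = 8: rhs = 22, matching y values: none (0 points).
  x = 9: rhs = 11, matching y values: none (0 points).
  x = 10: rhs = 8, matching y values: 10, 13 (2 points).
  x = 11: rhs = 19, matching y values: none (0 points).
  x = 12: rhs = 4, matching y values: 2, 21 (2 points).
  x = 13: rhs = 15, matching y values: none (0 points).
  x = 14: rhs = 12, matching y values: 9, 14 (2 points).
  x = 15: rhs = 1, matching y values: 1, 22 (2 points).
  x = 16: rhs = 11, matching y values: none (0 points).
  x = 17: rhs = 2, matching y values: 5, 18 (2 points).
  x = 18: rhs = 3, matching y values: 7, 16 (2 points).
  x = 19: rhs = 20, matching y values: none (0 points).
  x = 20: rhs = 13, matching y values: 6, 17 (2 points).
  x = 21: rhs = 11, matching y values: none (0 points).
  x = 22: rhs = 20, matching y values: none (0 points).
Total affine count: 23.
Full point count |E(F_23)| = 23 + 1 = 24.
Hasse bound: |24 − (23+1)| = |0| = 0 ≤ 2√23 ≈ 9.5917 ✓.


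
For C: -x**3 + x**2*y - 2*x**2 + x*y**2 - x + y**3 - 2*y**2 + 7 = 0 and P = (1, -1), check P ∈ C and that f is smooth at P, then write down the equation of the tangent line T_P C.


Tangent line at P: -9*x + 6*y + 15 = 0.

Step 1: f(1, -1) = 0, so P lies on C.
Step 2: partial derivatives
  f_x(x, y) = -3*x**2 + 2*x*y - 4*x + y**2 - 1, f_y(x, y) = x**2 + 2*x*y + 3*y**2 - 4*y.
  f_x(P) = -9, f_y(P) = 6 (gradient nonzero, so P is smooth).
Step 3: tangent line at P: -9·(x − 1) + 6·(y − -1) = 0.
Expanding: -9*x + 6*y + 15 = 0.


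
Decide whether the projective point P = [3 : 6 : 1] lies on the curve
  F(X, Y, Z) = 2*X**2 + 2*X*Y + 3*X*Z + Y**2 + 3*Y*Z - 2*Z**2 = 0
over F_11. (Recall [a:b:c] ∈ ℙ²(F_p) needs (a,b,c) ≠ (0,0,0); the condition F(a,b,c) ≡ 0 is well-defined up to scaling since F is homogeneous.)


F(3,6,1) ≡ 5 (mod 11); P is NOT on the curve.

Evaluate F(3, 6, 1) term-by-term (mod 11).
  2*X**2 ↦ 2·9·1·1 = 18
  2*X*Y ↦ 2·3·6·1 = 36
  3*X*Z ↦ 3·3·1·1 = 9
  Y**2 ↦ 1·1·36·1 = 36
  3*Y*Z ↦ 3·1·6·1 = 18
  -2*Z**2 ↦ -2·1·1·1 = -2
Sum: F(3, 6, 1) = (18) + (36) + (9) + (36) + (18) + (-2) = 115.
Reducing mod 11: 115 ≡ 5 (mod 11).
Since F(a, b, c) ≡ 5 ≠ 0 (mod 11), P does NOT lie on the curve.


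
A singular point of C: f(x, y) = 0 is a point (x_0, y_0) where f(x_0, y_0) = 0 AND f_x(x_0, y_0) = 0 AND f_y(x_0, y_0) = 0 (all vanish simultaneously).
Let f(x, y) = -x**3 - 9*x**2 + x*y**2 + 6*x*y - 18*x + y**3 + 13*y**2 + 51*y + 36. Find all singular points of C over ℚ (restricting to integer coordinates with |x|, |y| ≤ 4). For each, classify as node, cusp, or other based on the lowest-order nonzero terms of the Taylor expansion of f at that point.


Singular points: {(-3, -3)}; classification: cusp.

Compute partial derivatives:
  f_x = -3*x**2 - 18*x + y**2 + 6*y - 18.
  f_y = 2*x*y + 6*x + 3*y**2 + 26*y + 51.
Scan x_0 ∈ {−4, ..., 4}. For each x_0, f_y(x_0, y) is a polynomial in y; find its integer roots y ∈ {−4, ..., 4}, then test f_x and f at those candidates.
  x = -4: f_y(-4, y) = 3*y**2 + 18*y + 27; vanishes at y ∈ {-3}. (-4, -3): f_x = -3 ≠ 0.
  x = -3: f_y(-3, y) = 3*y**2 + 20*y + 33; vanishes at y ∈ {-3}. (-3, -3): f_x = 0, f = 0 — SINGULAR.
  x = -2: f_y(-2, y) = 3*y**2 + 22*y + 39; vanishes at y ∈ {-3}. (-2, -3): f_x = -3 ≠ 0.
  x = -1: f_y(-1, y) = 3*y**2 + 24*y + 45; vanishes at y ∈ {-3}. (-1, -3): f_x = -12 ≠ 0.
  x = 0: f_y(0, y) = 3*y**2 + 26*y + 51; vanishes at y ∈ {-3}. (0, -3): f_x = -27 ≠ 0.
  x = 1: f_y(1, y) = 3*y**2 + 28*y + 57; vanishes at y ∈ {-3}. (1, -3): f_x = -48 ≠ 0.
  x = 2: f_y(2, y) = 3*y**2 + 30*y + 63; vanishes at y ∈ {-3}. (2, -3): f_x = -75 ≠ 0.
  x = 3: f_y(3, y) = 3*y**2 + 32*y + 69; vanishes at y ∈ {-3}. (3, -3): f_x = -108 ≠ 0.
  x = 4: f_y(4, y) = 3*y**2 + 34*y + 75; vanishes at y ∈ {-3}. (4, -3): f_x = -147 ≠ 0.
Only singular point on the grid: (-3, -3).
Classify: substitute x = -3 + u, y = -3 + v and expand: f = -u**3 + u*v**2 + v**3 + v**2.
No constant or linear terms (consistent with a singular point). Quadratic part: v**2. Cubic part: -u**3 + u*v**2 + v**3.
The quadratic part v**2 is a perfect square, so there is a single (double) tangent line v = 0, i.e. y = -3. Restricting the cubic part to that line (v = 0) leaves -u**3 ≠ 0, so f is not divisible by v and the branch is v² ≈ u**3 to lowest order — this is a cusp.
Classification: cusp.


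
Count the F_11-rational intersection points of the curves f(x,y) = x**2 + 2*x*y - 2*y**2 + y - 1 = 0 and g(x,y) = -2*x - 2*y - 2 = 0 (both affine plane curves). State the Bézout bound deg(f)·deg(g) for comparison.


Common zeros: {(6, 4), (10, 0)}; count = 2; Bézout bound = 2.

deg(f) = 2, deg(g) = 1, so Bézout bound = 2.
Scan x ∈ F_11. For each x, list the y ∈ F_11 with f(x, y) ≡ 0 and those with g(x, y) ≡ 0 (mod 11); the common zeros in that column are the intersection.
  x = 0: f ≡ 0 at y ∈ {8, 9}; g ≡ 0 at y ∈ {10}; common: ∅.
  x = 1: f ≡ 0 at y ∈ {0, 7}; g ≡ 0 at y ∈ {9}; common: ∅.
  x = 2: f ≡ 0 at y ∈ {3, 5}; g ≡ 0 at y ∈ {8}; common: ∅.
  x = 3: f ≡ 0 at y ∈ {3, 6}; g ≡ 0 at y ∈ {7}; common: ∅.
  x = 4: f ≡ 0 at y ∈ {1, 9}; g ≡ 0 at y ∈ {6}; common: ∅.
  x = 5: f ≡ 0 at y ∈ {1, 10}; g ≡ 0 at y ∈ {5}; common: ∅.
  x = 6: f ≡ 0 at y ∈ {4, 8}; g ≡ 0 at y ∈ {4}; common: {4}.
  x = 7: f ≡ 0 at y ∈ {6, 7}; g ≡ 0 at y ∈ {3}; common: ∅.
  x = 8: f ≡ 0 at y ∈ {4, 10}; g ≡ 0 at y ∈ {2}; common: ∅.
  x = 9: f ≡ 0 at y ∈ {2}; g ≡ 0 at y ∈ {1}; common: ∅.
  x = 10: f ≡ 0 at y ∈ {0, 5}; g ≡ 0 at y ∈ {0}; common: {0}.
Collecting: common zeros = {(6, 4), (10, 0)}, so the count is 2.
Comparison with the Bézout bound: 2 ≤ 2 = deg(f)·deg(g), as expected for curves with no common component (the bound is attained).


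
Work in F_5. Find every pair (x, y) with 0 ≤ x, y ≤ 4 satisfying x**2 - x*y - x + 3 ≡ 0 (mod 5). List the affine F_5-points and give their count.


Affine F_5-points: {(1, 3), (2, 0), (3, 3), (4, 0)}; count = 4.

For each of the 25 pairs (x, y) ∈ F_5², evaluate f(x, y) mod 5. Record the zeros.
  x = 0: [0↦3, 1↦3, 2↦3, 3↦3, 4↦3]  zeros at y ∈ ∅
  x = 1: [0↦3, 1↦2, 2↦1, 3↦0, 4↦4]  zeros at y ∈ {3}
  x = 2: [0↦0, 1↦3, 2↦1, 3↦4, 4↦2]  zeros at y ∈ {0}
  x = 3: [0↦4, 1↦1, 2↦3, 3↦0, 4↦2]  zeros at y ∈ {3}
  x = 4: [0↦0, 1↦1, 2↦2, 3↦3, 4↦4]  zeros at y ∈ {0}
Collecting zeros: affine points = {(1, 3), (2, 0), (3, 3), (4, 0)}.
Total count |C(F_5)_aff| = 4.


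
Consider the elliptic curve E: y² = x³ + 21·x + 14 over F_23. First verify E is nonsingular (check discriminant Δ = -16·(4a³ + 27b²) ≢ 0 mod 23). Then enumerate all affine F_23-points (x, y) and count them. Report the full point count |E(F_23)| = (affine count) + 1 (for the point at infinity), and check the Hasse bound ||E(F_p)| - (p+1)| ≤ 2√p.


Affine points = {(1, 6), (1, 17), (2, 8), (2, 15), (3, 9), (3, 14), (4, 1), (4, 22), (8, 2), (8, 21), (9, 9), (9, 14), (11, 9), (11, 14), (12, 4), (12, 19), (13, 0), (14, 4), (14, 19), (15, 1), (15, 22), (19, 2), (19, 21), (20, 4), (20, 19)}; affine count = 25; |E(F_23)| = 26.

Discriminant check: Δ ∝ 4a³ + 27b² = 4·21³ + 27·14² = 4·9261 + 27·196 ≡ 16 (mod 23). Nonzero ⇒ E is nonsingular.
For each x ∈ F_23, compute rhs = x³ + 21·x + 14 mod 23, then count y ∈ F_23 with y² ≡ rhs.
  x = 0: rhs = 14, matching y values: none (0 points).
  x = 1: rhs = 13, matching y values: 6, 17 (2 points).
  x = 2: rhs = 18, matching y values: 8, 15 (2 points).
  x = 3: rhs = 12, matching y values: 9, 14 (2 points).
  x = 4: rhs = 1, matching y values: 1, 22 (2 points).
  x = 5: rhs = 14, matching y values: none (0 points).
  x = 6: rhs = 11, matching y values: none (0 points).
  x = 7: rhs = 21, matching y values: none (0 points).
  x = 8: rhs = 4, matching y values: 2, 21 (2 points).
  x = 9: rhs = 12, matching y values: 9, 14 (2 points).
  x = 10: rhs = 5, matching y values: none (0 points).
  x = 11: rhs = 12, matching y values: 9, 14 (2 points).
  x = 12: rhs = 16, matching y values: 4, 19 (2 points).
  x = 13: rhs = 0, matching y values: 0 (1 points).
  x = 14: rhs = 16, matching y values: 4, 19 (2 points).
  x = 15: rhs = 1, matching y values: 1, 22 (2 points).
  x = 16: rhs = 7, matching y values: none (0 points).
  x = 17: rhs = 17, matching y values: none (0 points).
  x = 18: rhs = 14, matching y values: none (0 points).
  x = 19: rhs = 4, matching y values: 2, 21 (2 points).
  x = 20: rhs = 16, matching y values: 4, 19 (2 points).
  x = 21: rhs = 10, matching y values: none (0 points).
  x = 22: rhs = 15, matching y values: none (0 points).
Total affine count: 25.
Full point count |E(F_23)| = 25 + 1 = 26.
Hasse bound: |26 − (23+1)| = |2| = 2 ≤ 2√23 ≈ 9.5917 ✓.


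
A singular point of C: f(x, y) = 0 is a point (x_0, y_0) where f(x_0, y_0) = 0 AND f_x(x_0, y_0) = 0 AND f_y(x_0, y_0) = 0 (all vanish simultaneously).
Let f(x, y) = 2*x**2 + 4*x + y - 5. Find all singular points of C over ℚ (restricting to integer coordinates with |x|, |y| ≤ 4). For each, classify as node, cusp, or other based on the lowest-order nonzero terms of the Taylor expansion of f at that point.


No singular points in the scanned grid; C is smooth there.

Compute partial derivatives:
  f_x = 4*x + 4.
  f_y = 1.
f_y = 1 is a nonzero constant, so f_y never vanishes: no point (x, y) can satisfy f = f_x = f_y = 0. In particular no (x, y) ∈ {−4, ..., 4}² is singular; the curve is smooth.


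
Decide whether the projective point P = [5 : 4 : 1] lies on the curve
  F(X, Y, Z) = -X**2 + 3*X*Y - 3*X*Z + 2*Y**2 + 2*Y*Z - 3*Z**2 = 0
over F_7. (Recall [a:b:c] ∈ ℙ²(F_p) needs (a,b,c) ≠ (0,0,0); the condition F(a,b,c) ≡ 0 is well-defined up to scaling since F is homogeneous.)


F(5,4,1) ≡ 1 (mod 7); P is NOT on the curve.

Evaluate F(5, 4, 1) term-by-term (mod 7).
  -X**2 ↦ -1·25·1·1 = -25
  3*X*Y ↦ 3·5·4·1 = 60
  -3*X*Z ↦ -3·5·1·1 = -15
  2*Y**2 ↦ 2·1·16·1 = 32
  2*Y*Z ↦ 2·1·4·1 = 8
  -3*Z**2 ↦ -3·1·1·1 = -3
Sum: F(5, 4, 1) = (-25) + (60) + (-15) + (32) + (8) + (-3) = 57.
Reducing mod 7: 57 ≡ 1 (mod 7).
Since F(a, b, c) ≡ 1 ≠ 0 (mod 7), P does NOT lie on the curve.


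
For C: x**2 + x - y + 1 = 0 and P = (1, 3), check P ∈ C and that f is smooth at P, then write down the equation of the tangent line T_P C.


Tangent line at P: 3*x - y = 0.

Step 1: f(1, 3) = 0, so P lies on C.
Step 2: partial derivatives
  f_x(x, y) = 2*x + 1, f_y(x, y) = -1.
  f_x(P) = 3, f_y(P) = -1 (gradient nonzero, so P is smooth).
Step 3: tangent line at P: 3·(x − 1) + -1·(y − 3) = 0.
Expanding: 3*x - y = 0.


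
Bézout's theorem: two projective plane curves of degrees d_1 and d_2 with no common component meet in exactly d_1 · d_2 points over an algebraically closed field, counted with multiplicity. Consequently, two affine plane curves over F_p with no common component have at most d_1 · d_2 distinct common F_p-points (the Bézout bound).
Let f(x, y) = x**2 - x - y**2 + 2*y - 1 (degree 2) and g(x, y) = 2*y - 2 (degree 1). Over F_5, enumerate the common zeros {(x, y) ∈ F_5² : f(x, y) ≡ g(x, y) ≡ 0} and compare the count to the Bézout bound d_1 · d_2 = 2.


Common zeros: {(0, 1), (1, 1)}; count = 2; Bézout bound = 2.

deg(f) = 2, deg(g) = 1, so Bézout bound = 2.
Scan x ∈ F_5. For each x, list the y ∈ F_5 with f(x, y) ≡ 0 and those with g(x, y) ≡ 0 (mod 5); the common zeros in that column are the intersection.
  x = 0: f ≡ 0 at y ∈ {1}; g ≡ 0 at y ∈ {1}; common: {1}.
  x = 1: f ≡ 0 at y ∈ {1}; g ≡ 0 at y ∈ {1}; common: {1}.
  x = 2: f ≡ 0 at y ∈ ∅; g ≡ 0 at y ∈ {1}; common: ∅.
  x = 3: f ≡ 0 at y ∈ {0, 2}; g ≡ 0 at y ∈ {1}; common: ∅.
  x = 4: f ≡ 0 at y ∈ ∅; g ≡ 0 at y ∈ {1}; common: ∅.
Collecting: common zeros = {(0, 1), (1, 1)}, so the count is 2.
Comparison with the Bézout bound: 2 ≤ 2 = deg(f)·deg(g), as expected for curves with no common component (the bound is attained).


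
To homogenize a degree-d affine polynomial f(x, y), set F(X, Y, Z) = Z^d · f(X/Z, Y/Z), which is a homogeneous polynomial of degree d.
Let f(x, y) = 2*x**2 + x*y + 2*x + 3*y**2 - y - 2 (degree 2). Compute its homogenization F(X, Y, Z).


F(X, Y, Z) = 2*X**2 + X*Y + 2*X*Z + 3*Y**2 - Y*Z - 2*Z**2

deg(f) = 2.
Substitute x = X/Z, y = Y/Z into f, then multiply by Z^2.
  monomial 2·x^2·y^0 ↦ 2·X^2·Y^0·Z^0.
  monomial 1·x^1·y^1 ↦ 1·X^1·Y^1·Z^0.
  monomial 2·x^1·y^0 ↦ 2·X^1·Y^0·Z^1.
  monomial 3·x^0·y^2 ↦ 3·X^0·Y^2·Z^0.
  monomial -1·x^0·y^1 ↦ -1·X^0·Y^1·Z^1.
  monomial -2·x^0·y^0 ↦ -2·X^0·Y^0·Z^2.
Collecting: F(X, Y, Z) = 2*X**2 + X*Y + 2*X*Z + 3*Y**2 - Y*Z - 2*Z**2.


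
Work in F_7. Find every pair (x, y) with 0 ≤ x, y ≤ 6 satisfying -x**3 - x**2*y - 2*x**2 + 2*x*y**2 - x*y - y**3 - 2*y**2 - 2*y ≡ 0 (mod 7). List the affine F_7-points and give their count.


Affine F_7-points: {(0, 0), (1, 3), (2, 3), (3, 1), (3, 5), (5, 0), (6, 3)}; count = 7.

For each of the 49 pairs (x, y) ∈ F_7², evaluate f(x, y) mod 7. Record the zeros.
  x = 0: [0↦0, 1↦2, 2↦1, 3↦5, 4↦1, 5↦4, 6↦1]  zeros at y ∈ {0}
  x = 1: [0↦4, 1↦6, 2↦2, 3↦0, 4↦1, 5↦6, 6↦2]  zeros at y ∈ {3}
  x = 2: [0↦5, 1↦5, 2↦3, 3↦0, 4↦4, 5↦2, 6↦2]  zeros at y ∈ {3}
  x = 3: [0↦4, 1↦0, 2↦5, 3↦6, 4↦4, 5↦0, 6↦2]  zeros at y ∈ {1, 5}
  x = 4: [0↦2, 1↦6, 2↦2, 3↦5, 4↦2, 5↦1, 6↦3]  zeros at y ∈ ∅
  x = 5: [0↦0, 1↦3, 2↦2, 3↦5, 4↦6, 5↦6, 6↦6]  zeros at y ∈ {0}
  x = 6: [0↦6, 1↦6, 2↦6, 3↦0, 4↦3, 5↦2, 6↦5]  zeros at y ∈ {3}
Collecting zeros: affine points = {(0, 0), (1, 3), (2, 3), (3, 1), (3, 5), (5, 0), (6, 3)}.
Total count |C(F_7)_aff| = 7.


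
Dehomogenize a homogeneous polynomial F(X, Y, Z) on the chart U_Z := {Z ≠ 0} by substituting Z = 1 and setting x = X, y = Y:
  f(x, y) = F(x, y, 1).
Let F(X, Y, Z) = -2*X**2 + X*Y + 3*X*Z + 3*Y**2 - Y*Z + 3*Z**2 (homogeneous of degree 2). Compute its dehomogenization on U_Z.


f(x, y) = -2*x**2 + x*y + 3*x + 3*y**2 - y + 3

On U_Z we set Z = 1. Each monomial c·X^i·Y^j·Z^k in F becomes c·x^i·y^j·1^k = c·x^i·y^j.
Substituting Z = 1: F(X, Y, 1) = -2*x**2 + x*y + 3*x + 3*y**2 - y + 3.
Note: deg(f) ≤ deg(F) = 2; strict inequality happens when F is divisible by Z (lost terms).


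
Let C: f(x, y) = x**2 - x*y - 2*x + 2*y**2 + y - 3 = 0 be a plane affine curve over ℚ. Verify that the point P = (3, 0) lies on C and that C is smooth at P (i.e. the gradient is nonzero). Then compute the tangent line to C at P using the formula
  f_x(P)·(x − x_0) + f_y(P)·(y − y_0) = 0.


Tangent line at P: 4*x - 2*y - 12 = 0.

Step 1: f(3, 0) = 0, so P lies on C.
Step 2: partial derivatives
  f_x(x, y) = 2*x - y - 2, f_y(x, y) = -x + 4*y + 1.
  f_x(P) = 4, f_y(P) = -2 (gradient nonzero, so P is smooth).
Step 3: tangent line at P: 4·(x − 3) + -2·(y − 0) = 0.
Expanding: 4*x - 2*y - 12 = 0.


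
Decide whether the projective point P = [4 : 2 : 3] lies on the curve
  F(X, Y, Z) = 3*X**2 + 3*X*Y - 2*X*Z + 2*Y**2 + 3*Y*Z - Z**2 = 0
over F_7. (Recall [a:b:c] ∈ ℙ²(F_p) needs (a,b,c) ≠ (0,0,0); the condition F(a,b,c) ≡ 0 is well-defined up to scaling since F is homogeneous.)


F(4,2,3) ≡ 2 (mod 7); P is NOT on the curve.

Evaluate F(4, 2, 3) term-by-term (mod 7).
  3*X**2 ↦ 3·16·1·1 = 48
  3*X*Y ↦ 3·4·2·1 = 24
  -2*X*Z ↦ -2·4·1·3 = -24
  2*Y**2 ↦ 2·1·4·1 = 8
  3*Y*Z ↦ 3·1·2·3 = 18
  -Z**2 ↦ -1·1·1·9 = -9
Sum: F(4, 2, 3) = (48) + (24) + (-24) + (8) + (18) + (-9) = 65.
Reducing mod 7: 65 ≡ 2 (mod 7).
Since F(a, b, c) ≡ 2 ≠ 0 (mod 7), P does NOT lie on the curve.


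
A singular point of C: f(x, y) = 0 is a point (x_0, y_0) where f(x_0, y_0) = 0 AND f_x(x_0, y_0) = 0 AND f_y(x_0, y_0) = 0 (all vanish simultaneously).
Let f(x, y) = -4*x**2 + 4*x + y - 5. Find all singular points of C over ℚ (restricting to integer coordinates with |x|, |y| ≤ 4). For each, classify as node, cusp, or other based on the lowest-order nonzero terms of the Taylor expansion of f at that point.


No singular points in the scanned grid; C is smooth there.

Compute partial derivatives:
  f_x = 4 - 8*x.
  f_y = 1.
f_y = 1 is a nonzero constant, so f_y never vanishes: no point (x, y) can satisfy f = f_x = f_y = 0. In particular no (x, y) ∈ {−4, ..., 4}² is singular; the curve is smooth.


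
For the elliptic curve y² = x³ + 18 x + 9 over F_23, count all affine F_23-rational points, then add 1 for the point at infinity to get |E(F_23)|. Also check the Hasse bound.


Affine points = {(0, 3), (0, 20), (7, 8), (7, 15), (9, 7), (9, 16), (10, 4), (10, 19), (13, 5), (13, 18), (16, 0), (18, 1), (18, 22), (22, 6), (22, 17)}; affine count = 15; |E(F_23)| = 16.

Discriminant check: Δ ∝ 4a³ + 27b² = 4·18³ + 27·9² = 4·5832 + 27·81 ≡ 8 (mod 23). Nonzero ⇒ E is nonsingular.
For each x ∈ F_23, compute rhs = x³ + 18·x + 9 mod 23, then count y ∈ F_23 with y² ≡ rhs.
  x = 0: rhs = 9, matching y values: 3, 20 (2 points).
  x = 1: rhs = 5, matching y values: none (0 points).
  x = 2: rhs = 7, matching y values: none (0 points).
  x = 3: rhs = 21, matching y values: none (0 points).
  x = 4: rhs = 7, matching y values: none (0 points).
  x = 5: rhs = 17, matching y values: none (0 points).
  x = 6: rhs = 11, matching y values: none (0 points).
  x = 7: rhs = 18, matching y values: 8, 15 (2 points).
  x = 8: rhs = 21, matching y values: none (0 points).
  x = 9: rhs = 3, matching y values: 7, 16 (2 points).
  x = 10: rhs = 16, matching y values: 4, 19 (2 points).
  x = 11: rhs = 20, matching y values: none (0 points).
  x = 12: rhs = 21, matching y values: none (0 points).
  x = 13: rhs = 2, matching y values: 5, 18 (2 points).
  x = 14: rhs = 15, matching y values: none (0 points).
  x = 15: rhs = 20, matching y values: none (0 points).
  x = 16: rhs = 0, matching y values: 0 (1 points).
  x = 17: rhs = 7, matching y values: none (0 points).
  x = 18: rhs = 1, matching y values: 1, 22 (2 points).
  x = 19: rhs = 11, matching y values: none (0 points).
  x = 20: rhs = 20, matching y values: none (0 points).
  x = 21: rhs = 11, matching y values: none (0 points).
  x = 22: rhs = 13, matching y values: 6, 17 (2 points).
Total affine count: 15.
Full point count |E(F_23)| = 15 + 1 = 16.
Hasse bound: |16 − (23+1)| = |-8| = 8 ≤ 2√23 ≈ 9.5917 ✓.


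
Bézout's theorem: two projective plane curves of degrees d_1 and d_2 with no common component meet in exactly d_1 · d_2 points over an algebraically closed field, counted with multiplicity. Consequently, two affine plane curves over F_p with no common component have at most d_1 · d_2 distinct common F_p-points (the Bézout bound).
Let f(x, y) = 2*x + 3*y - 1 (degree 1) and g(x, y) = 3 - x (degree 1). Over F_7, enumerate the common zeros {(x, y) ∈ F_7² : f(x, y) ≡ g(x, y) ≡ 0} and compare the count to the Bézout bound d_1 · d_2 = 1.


Common zeros: {(3, 3)}; count = 1; Bézout bound = 1.

deg(f) = 1, deg(g) = 1, so Bézout bound = 1.
Scan x ∈ F_7. For each x, list the y ∈ F_7 with f(x, y) ≡ 0 and those with g(x, y) ≡ 0 (mod 7); the common zeros in that column are the intersection.
  x = 0: f ≡ 0 at y ∈ {5}; g ≡ 0 at y ∈ ∅; common: ∅.
  x = 1: f ≡ 0 at y ∈ {2}; g ≡ 0 at y ∈ ∅; common: ∅.
  x = 2: f ≡ 0 at y ∈ {6}; g ≡ 0 at y ∈ ∅; common: ∅.
  x = 3: f ≡ 0 at y ∈ {3}; g ≡ 0 at y ∈ {0, 1, 2, 3, 4, 5, 6}; common: {3}.
  x = 4: f ≡ 0 at y ∈ {0}; g ≡ 0 at y ∈ ∅; common: ∅.
  x = 5: f ≡ 0 at y ∈ {4}; g ≡ 0 at y ∈ ∅; common: ∅.
  x = 6: f ≡ 0 at y ∈ {1}; g ≡ 0 at y ∈ ∅; common: ∅.
Collecting: common zeros = {(3, 3)}, so the count is 1.
Comparison with the Bézout bound: 1 ≤ 1 = deg(f)·deg(g), as expected for curves with no common component (the bound is attained).


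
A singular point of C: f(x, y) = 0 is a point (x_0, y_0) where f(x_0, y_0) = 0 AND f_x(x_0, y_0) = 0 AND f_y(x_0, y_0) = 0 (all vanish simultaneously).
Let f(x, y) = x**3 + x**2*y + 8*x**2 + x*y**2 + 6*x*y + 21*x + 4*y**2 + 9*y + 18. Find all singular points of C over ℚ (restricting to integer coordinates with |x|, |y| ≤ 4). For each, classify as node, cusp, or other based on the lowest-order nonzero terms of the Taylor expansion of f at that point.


Singular points: {(-3, 0)}; classification: node.

Compute partial derivatives:
  f_x = 3*x**2 + 2*x*y + 16*x + y**2 + 6*y + 21.
  f_y = x**2 + 2*x*y + 6*x + 8*y + 9.
Scan x_0 ∈ {−4, ..., 4}. For each x_0, f_y(x_0, y) is a polynomial in y; find its integer roots y ∈ {−4, ..., 4}, then test f_x and f at those candidates.
  x = -4: f_y(-4, y) = 1; no integer root y with |y| ≤ 4.
  x = -3: f_y(-3, y) = 2*y; vanishes at y ∈ {0}. (-3, 0): f_x = 0, f = 0 — SINGULAR.
  x = -2: f_y(-2, y) = 4*y + 1; no integer root y with |y| ≤ 4.
  x = -1: f_y(-1, y) = 6*y + 4; no integer root y with |y| ≤ 4.
  x = 0: f_y(0, y) = 8*y + 9; no integer root y with |y| ≤ 4.
  x = 1: f_y(1, y) = 10*y + 16; no integer root y with |y| ≤ 4.
  x = 2: f_y(2, y) = 12*y + 25; no integer root y with |y| ≤ 4.
  x = 3: f_y(3, y) = 14*y + 36; no integer root y with |y| ≤ 4.
  x = 4: f_y(4, y) = 16*y + 49; no integer root y with |y| ≤ 4.
Only singular point on the grid: (-3, 0).
Classify: substitute x = -3 + u, y = 0 + v and expand: f = u**3 + u**2*v - u**2 + u*v**2 + v**2.
No constant or linear terms (consistent with a singular point). Quadratic part: -u**2 + v**2. Cubic part: u**3 + u**2*v + u*v**2.
The quadratic part v**2 - u**2 = (v − u)(v + u) splits into two distinct linear factors, so there are two distinct tangent lines y − 0 = ±(x − -3) — this is a node (ordinary double point).
Classification: node.


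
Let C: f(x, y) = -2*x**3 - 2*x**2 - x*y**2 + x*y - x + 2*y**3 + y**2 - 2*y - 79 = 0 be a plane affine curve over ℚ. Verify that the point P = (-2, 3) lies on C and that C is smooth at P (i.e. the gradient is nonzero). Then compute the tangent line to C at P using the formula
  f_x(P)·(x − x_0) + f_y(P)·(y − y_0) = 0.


Tangent line at P: -23*x + 68*y - 250 = 0.

Step 1: f(-2, 3) = 0, so P lies on C.
Step 2: partial derivatives
  f_x(x, y) = -6*x**2 - 4*x - y**2 + y - 1, f_y(x, y) = -2*x*y + x + 6*y**2 + 2*y - 2.
  f_x(P) = -23, f_y(P) = 68 (gradient nonzero, so P is smooth).
Step 3: tangent line at P: -23·(x − -2) + 68·(y − 3) = 0.
Expanding: -23*x + 68*y - 250 = 0.


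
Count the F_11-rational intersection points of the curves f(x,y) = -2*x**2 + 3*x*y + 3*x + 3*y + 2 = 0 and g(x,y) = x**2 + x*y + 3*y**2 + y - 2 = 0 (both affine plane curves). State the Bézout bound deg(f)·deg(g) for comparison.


Common zeros: ∅; count = 0; Bézout bound = 4.

deg(f) = 2, deg(g) = 2, so Bézout bound = 4.
Scan x ∈ F_11. For each x, list the y ∈ F_11 with f(x, y) ≡ 0 and those with g(x, y) ≡ 0 (mod 11); the common zeros in that column are the intersection.
  x = 0: f ≡ 0 at y ∈ {3}; g ≡ 0 at y ∈ {8, 10}; common: ∅.
  x = 1: f ≡ 0 at y ∈ {5}; g ≡ 0 at y ∈ {4, 10}; common: ∅.
  x = 2: f ≡ 0 at y ∈ {0}; g ≡ 0 at y ∈ ∅; common: ∅.
  x = 3: f ≡ 0 at y ∈ {7}; g ≡ 0 at y ∈ {8, 9}; common: ∅.
  x = 4: f ≡ 0 at y ∈ {10}; g ≡ 0 at y ∈ {1}; common: ∅.
  x = 5: f ≡ 0 at y ∈ {0}; g ≡ 0 at y ∈ ∅; common: ∅.
  x = 6: f ≡ 0 at y ∈ {3}; g ≡ 0 at y ∈ {1, 4}; common: ∅.
  x = 7: f ≡ 0 at y ∈ {10}; g ≡ 0 at y ∈ ∅; common: ∅.
  x = 8: f ≡ 0 at y ∈ {5}; g ≡ 0 at y ∈ ∅; common: ∅.
  x = 9: f ≡ 0 at y ∈ {7}; g ≡ 0 at y ∈ ∅; common: ∅.
  x = 10: f ≡ 0 at y ∈ ∅; g ≡ 0 at y ∈ {2, 9}; common: ∅.
Collecting: common zeros = ∅, so the count is 0.
Comparison with the Bézout bound: 0 ≤ 4 = deg(f)·deg(g), as expected for curves with no common component (the affine F_11-count falls short of the bound because intersections may lie at infinity, over extension fields, or carry multiplicity).


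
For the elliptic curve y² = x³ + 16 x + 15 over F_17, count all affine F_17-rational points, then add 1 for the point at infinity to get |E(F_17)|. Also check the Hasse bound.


Affine points = {(0, 7), (0, 10), (1, 7), (1, 10), (2, 2), (2, 15), (5, 4), (5, 13), (6, 2), (6, 15), (8, 3), (8, 14), (9, 2), (9, 15), (10, 6), (10, 11), (11, 3), (11, 14), (14, 5), (14, 12), (15, 3), (15, 14), (16, 7), (16, 10)}; affine count = 24; |E(F_17)| = 25.

Discriminant check: Δ ∝ 4a³ + 27b² = 4·16³ + 27·15² = 4·4096 + 27·225 ≡ 2 (mod 17). Nonzero ⇒ E is nonsingular.
For each x ∈ F_17, compute rhs = x³ + 16·x + 15 mod 17, then count y ∈ F_17 with y² ≡ rhs.
  x = 0: rhs = 15, matching y values: 7, 10 (2 points).
  x = 1: rhs = 15, matching y values: 7, 10 (2 points).
  x = 2: rhs = 4, matching y values: 2, 15 (2 points).
  x = 3: rhs = 5, matching y values: none (0 points).
  x = 4: rhs = 7, matching y values: none (0 points).
  x = 5: rhs = 16, matching y values: 4, 13 (2 points).
  x = 6: rhs = 4, matching y values: 2, 15 (2 points).
  x = 7: rhs = 11, matching y values: none (0 points).
  x = 8: rhs = 9, matching y values: 3, 14 (2 points).
  x = 9: rhs = 4, matching y values: 2, 15 (2 points).
  x = 10: rhs = 2, matching y values: 6, 11 (2 points).
  x = 11: rhs = 9, matching y values: 3, 14 (2 points).
  x = 12: rhs = 14, matching y values: none (0 points).
  x = 13: rhs = 6, matching y values: none (0 points).
  x = 14: rhs = 8, matching y values: 5, 12 (2 points).
  x = 15: rhs = 9, matching y values: 3, 14 (2 points).
  x = 16: rhs = 15, matching y values: 7, 10 (2 points).
Total affine count: 24.
Full point count |E(F_17)| = 24 + 1 = 25.
Hasse bound: |25 − (17+1)| = |7| = 7 ≤ 2√17 ≈ 8.2462 ✓.


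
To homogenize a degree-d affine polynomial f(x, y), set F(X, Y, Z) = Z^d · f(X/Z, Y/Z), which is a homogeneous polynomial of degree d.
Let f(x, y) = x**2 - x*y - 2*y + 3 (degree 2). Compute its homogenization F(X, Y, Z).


F(X, Y, Z) = X**2 - X*Y - 2*Y*Z + 3*Z**2

deg(f) = 2.
Substitute x = X/Z, y = Y/Z into f, then multiply by Z^2.
  monomial 1·x^2·y^0 ↦ 1·X^2·Y^0·Z^0.
  monomial -1·x^1·y^1 ↦ -1·X^1·Y^1·Z^0.
  monomial -2·x^0·y^1 ↦ -2·X^0·Y^1·Z^1.
  monomial 3·x^0·y^0 ↦ 3·X^0·Y^0·Z^2.
Collecting: F(X, Y, Z) = X**2 - X*Y - 2*Y*Z + 3*Z**2.


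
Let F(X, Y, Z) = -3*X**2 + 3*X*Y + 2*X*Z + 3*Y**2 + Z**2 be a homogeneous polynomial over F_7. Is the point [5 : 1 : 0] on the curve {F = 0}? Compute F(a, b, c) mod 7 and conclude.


F(5,1,0) ≡ 6 (mod 7); P is NOT on the curve.

Evaluate F(5, 1, 0) term-by-term (mod 7).
  -3*X**2 ↦ -3·25·1·1 = -75
  3*X*Y ↦ 3·5·1·1 = 15
  2*X*Z ↦ 2·5·1·0 = 0
  3*Y**2 ↦ 3·1·1·1 = 3
  Z**2 ↦ 1·1·1·0 = 0
Sum: F(5, 1, 0) = (-75) + (15) + (0) + (3) + (0) = -57.
Reducing mod 7: -57 ≡ 6 (mod 7).
Since F(a, b, c) ≡ 6 ≠ 0 (mod 7), P does NOT lie on the curve.


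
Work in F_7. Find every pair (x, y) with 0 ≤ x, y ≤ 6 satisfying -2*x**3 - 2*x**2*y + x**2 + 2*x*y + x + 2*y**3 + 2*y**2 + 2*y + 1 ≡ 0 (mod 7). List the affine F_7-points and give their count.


Affine F_7-points: {(0, 1), (1, 1), (2, 1), (2, 6), (4, 4)}; count = 5.

For each of the 49 pairs (x, y) ∈ F_7², evaluate f(x, y) mod 7. Record the zeros.
  x = 0: [0↦1, 1↦0, 2↦1, 3↦2, 4↦1, 5↦3, 6↦6]  zeros at y ∈ {1}
  x = 1: [0↦1, 1↦0, 2↦1, 3↦2, 4↦1, 5↦3, 6↦6]  zeros at y ∈ {1}
  x = 2: [0↦5, 1↦0, 2↦4, 3↦1, 4↦3, 5↦1, 6↦0]  zeros at y ∈ {1, 6}
  x = 3: [0↦1, 1↦2, 2↦5, 3↦1, 4↦2, 5↦6, 6↦4]  zeros at y ∈ ∅
  x = 4: [0↦5, 1↦1, 2↦6, 3↦4, 4↦0, 5↦6, 6↦6]  zeros at y ∈ {4}
  x = 5: [0↦5, 1↦6, 2↦2, 3↦5, 4↦6, 5↦3, 6↦1]  zeros at y ∈ ∅
  x = 6: [0↦3, 1↦5, 2↦2, 3↦6, 4↦1, 5↦6, 6↦5]  zeros at y ∈ ∅
Collecting zeros: affine points = {(0, 1), (1, 1), (2, 1), (2, 6), (4, 4)}.
Total count |C(F_7)_aff| = 5.


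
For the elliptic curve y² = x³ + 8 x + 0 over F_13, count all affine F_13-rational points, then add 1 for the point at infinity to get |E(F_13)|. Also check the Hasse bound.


Affine points = {(0, 0), (1, 3), (1, 10), (3, 5), (3, 8), (5, 3), (5, 10), (6, 2), (6, 11), (7, 3), (7, 10), (8, 2), (8, 11), (10, 1), (10, 12), (12, 2), (12, 11)}; affine count = 17; |E(F_13)| = 18.

Discriminant check: Δ ∝ 4a³ + 27b² = 4·8³ + 27·0² = 4·512 + 27·0 ≡ 7 (mod 13). Nonzero ⇒ E is nonsingular.
For each x ∈ F_13, compute rhs = x³ + 8·x + 0 mod 13, then count y ∈ F_13 with y² ≡ rhs.
  x = 0: rhs = 0, matching y values: 0 (1 points).
  x = 1: rhs = 9, matching y values: 3, 10 (2 points).
  x = 2: rhs = 11, matching y values: none (0 points).
  x = 3: rhs = 12, matching y values: 5, 8 (2 points).
  x = 4: rhs = 5, matching y values: none (0 points).
  x = 5: rhs = 9, matching y values: 3, 10 (2 points).
  x = 6: rhs = 4, matching y values: 2, 11 (2 points).
  x = 7: rhs = 9, matching y values: 3, 10 (2 points).
  x = 8: rhs = 4, matching y values: 2, 11 (2 points).
  x = 9: rhs = 8, matching y values: none (0 points).
  x = 10: rhs = 1, matching y values: 1, 12 (2 points).
  x = 11: rhs = 2, matching y values: none (0 points).
  x = 12: rhs = 4, matching y values: 2, 11 (2 points).
Total affine count: 17.
Full point count |E(F_13)| = 17 + 1 = 18.
Hasse bound: |18 − (13+1)| = |4| = 4 ≤ 2√13 ≈ 7.2111 ✓.
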